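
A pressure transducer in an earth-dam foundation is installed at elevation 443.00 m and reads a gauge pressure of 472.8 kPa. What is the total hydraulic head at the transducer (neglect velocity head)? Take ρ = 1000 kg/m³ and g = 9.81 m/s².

h ≈ 491.20 m

ψ = P/(ρg) = 472.8×1000 / (1000 × 9.81) = 48.20 m.
h = z + ψ = 443.00 + 48.20 = 491.20 m.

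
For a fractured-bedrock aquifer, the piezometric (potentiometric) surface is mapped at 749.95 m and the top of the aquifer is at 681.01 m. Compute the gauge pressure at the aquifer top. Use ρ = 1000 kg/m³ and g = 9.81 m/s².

P ≈ 676 kPa

Pressure head at the aquifer top: ψ = h − z = 749.95 − 681.01 = 68.94 m.
P = ρgψ = 1000 × 9.81 × 68.94 = 676301 Pa ≈ 676 kPa.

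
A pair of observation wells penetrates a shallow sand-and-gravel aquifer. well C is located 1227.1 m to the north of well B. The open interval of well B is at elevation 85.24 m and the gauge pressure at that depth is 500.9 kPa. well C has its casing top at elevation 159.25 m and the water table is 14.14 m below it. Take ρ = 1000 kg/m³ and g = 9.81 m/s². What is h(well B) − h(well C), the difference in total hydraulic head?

Pressure head at well B: ψ = P/(ρg) = 500.9×1000 / (1000 × 9.81) = 51.06 m.
Total head at well B: h = z + ψ = 85.24 + 51.06 = 136.30 m.
Total head at well C: h = 159.25 − 14.14 = 145.11 m.
Head difference: h(well B) − h(well C) = 136.30 − 145.11 = -8.81 m.

Δh ≈ -8.81 m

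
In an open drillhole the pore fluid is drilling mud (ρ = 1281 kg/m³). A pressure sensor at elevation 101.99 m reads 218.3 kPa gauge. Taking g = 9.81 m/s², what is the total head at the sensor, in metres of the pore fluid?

h ≈ 119.36 m

ψ = P/(ρg) = 218.3×1000 / (1281 × 9.81) = 17.37 m.
h = z + ψ = 101.99 + 17.37 = 119.36 m.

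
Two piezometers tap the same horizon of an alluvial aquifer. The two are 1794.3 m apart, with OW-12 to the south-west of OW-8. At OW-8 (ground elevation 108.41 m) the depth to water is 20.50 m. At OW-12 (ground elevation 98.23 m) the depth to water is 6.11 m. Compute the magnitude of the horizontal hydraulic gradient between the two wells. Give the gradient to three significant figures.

i ≈ 0.00235

Total head at OW-8: h = 108.41 − 20.50 = 87.91 m.
Total head at OW-12: h = 98.23 − 6.11 = 92.12 m.
Head difference: h(OW-8) − h(OW-12) = 87.91 − 92.12 = -4.21 m.
Hydraulic gradient: i = |Δh| / L = 4.21 / 1794.3 = 0.00235.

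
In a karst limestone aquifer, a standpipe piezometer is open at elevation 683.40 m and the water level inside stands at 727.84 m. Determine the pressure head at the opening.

Total head h = 727.84 m (the water-surface elevation in the piezometer).
Pressure head ψ = h − z = 727.84 − 683.40 = 44.44 m.

ψ ≈ 44.44 m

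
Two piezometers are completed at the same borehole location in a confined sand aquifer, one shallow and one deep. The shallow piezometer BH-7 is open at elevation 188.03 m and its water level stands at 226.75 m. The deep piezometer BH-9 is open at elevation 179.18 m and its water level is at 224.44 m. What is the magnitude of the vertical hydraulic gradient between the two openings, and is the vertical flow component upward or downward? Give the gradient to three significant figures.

|i_v| ≈ 0.261; vertical flow is downward

Total head at BH-7: h = 226.75 m (water level in the standpipe).
Total head at BH-9: h = 224.44 m.
Δh = h(BH-7) − h(BH-9) = 226.75 − 224.44 = 2.31 m.
Vertical separation Δz = 188.03 − 179.18 = 8.85 m.
|i_v| = |Δh| / Δz = 2.31 / 8.85 = 0.261.
Head is higher in the shallow piezometer, so vertical flow is downward (recharge condition).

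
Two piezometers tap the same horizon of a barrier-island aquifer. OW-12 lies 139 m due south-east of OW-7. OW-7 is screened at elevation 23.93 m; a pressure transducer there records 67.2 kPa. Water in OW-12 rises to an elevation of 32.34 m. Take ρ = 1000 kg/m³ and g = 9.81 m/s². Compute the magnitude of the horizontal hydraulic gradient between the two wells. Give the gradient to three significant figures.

Pressure head at OW-7: ψ = P/(ρg) = 67.2×1000 / (1000 × 9.81) = 6.85 m.
Total head at OW-7: h = z + ψ = 23.93 + 6.85 = 30.78 m.
Total head at OW-12: h = 32.34 m (water level in the piezometer is the total head).
Head difference: h(OW-7) − h(OW-12) = 30.78 − 32.34 = -1.56 m.
Hydraulic gradient: i = |Δh| / L = 1.56 / 139 = 0.0112.

i ≈ 0.0112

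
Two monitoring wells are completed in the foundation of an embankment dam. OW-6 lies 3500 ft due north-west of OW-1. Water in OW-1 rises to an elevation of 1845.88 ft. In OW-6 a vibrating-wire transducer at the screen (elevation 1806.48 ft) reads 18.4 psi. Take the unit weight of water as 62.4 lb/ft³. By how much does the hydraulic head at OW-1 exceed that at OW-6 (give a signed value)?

Δh ≈ -3.06 ft

Total head at OW-1: h = 1845.88 ft (water level in the piezometer is the total head).
Pressure head at OW-6: ψ = 144·P/γ = 144 × 18.4 / 62.4 = 42.46 ft.
Total head at OW-6: h = z + ψ = 1806.48 + 42.46 = 1848.94 ft.
Head difference: h(OW-1) − h(OW-6) = 1845.88 − 1848.94 = -3.06 ft.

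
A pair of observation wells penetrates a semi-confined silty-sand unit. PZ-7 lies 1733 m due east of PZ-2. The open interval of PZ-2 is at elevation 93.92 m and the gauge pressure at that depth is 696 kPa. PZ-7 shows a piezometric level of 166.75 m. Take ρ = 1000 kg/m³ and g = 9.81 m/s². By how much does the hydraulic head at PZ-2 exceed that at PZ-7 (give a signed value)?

Δh ≈ -1.88 m

Pressure head at PZ-2: ψ = P/(ρg) = 696×1000 / (1000 × 9.81) = 70.95 m.
Total head at PZ-2: h = z + ψ = 93.92 + 70.95 = 164.87 m.
Total head at PZ-7: h = 166.75 m (water level in the piezometer is the total head).
Head difference: h(PZ-2) − h(PZ-7) = 164.87 − 166.75 = -1.88 m.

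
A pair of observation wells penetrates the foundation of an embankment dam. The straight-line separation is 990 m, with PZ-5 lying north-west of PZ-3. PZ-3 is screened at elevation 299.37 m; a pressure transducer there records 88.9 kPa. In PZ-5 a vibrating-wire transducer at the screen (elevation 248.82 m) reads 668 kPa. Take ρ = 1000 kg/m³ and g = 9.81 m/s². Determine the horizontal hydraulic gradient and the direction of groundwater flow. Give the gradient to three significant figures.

i ≈ 0.00857; groundwater flows toward the south-east

Pressure head at PZ-3: ψ = P/(ρg) = 88.9×1000 / (1000 × 9.81) = 9.06 m.
Total head at PZ-3: h = z + ψ = 299.37 + 9.06 = 308.43 m.
Pressure head at PZ-5: ψ = P/(ρg) = 668×1000 / (1000 × 9.81) = 68.09 m.
Total head at PZ-5: h = z + ψ = 248.82 + 68.09 = 316.91 m.
Head difference: h(PZ-3) − h(PZ-5) = 308.43 − 316.91 = -8.48 m.
Hydraulic gradient: i = |Δh| / L = 8.48 / 990 = 0.00857.
Flow is from higher to lower head: from PZ-5 toward PZ-3, i.e. toward the south-east.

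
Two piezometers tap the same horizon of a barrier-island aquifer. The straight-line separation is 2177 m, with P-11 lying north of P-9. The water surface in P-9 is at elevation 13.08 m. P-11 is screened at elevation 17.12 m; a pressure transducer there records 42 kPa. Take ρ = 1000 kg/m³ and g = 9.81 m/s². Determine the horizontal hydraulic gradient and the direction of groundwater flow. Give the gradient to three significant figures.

Total head at P-9: h = 13.08 m (water level in the piezometer is the total head).
Pressure head at P-11: ψ = P/(ρg) = 42×1000 / (1000 × 9.81) = 4.28 m.
Total head at P-11: h = z + ψ = 17.12 + 4.28 = 21.40 m.
Head difference: h(P-9) − h(P-11) = 13.08 − 21.40 = -8.32 m.
Hydraulic gradient: i = |Δh| / L = 8.32 / 2177 = 0.00382.
Flow is from higher to lower head: from P-11 toward P-9, i.e. toward the south.

i ≈ 0.00382; groundwater flows toward the south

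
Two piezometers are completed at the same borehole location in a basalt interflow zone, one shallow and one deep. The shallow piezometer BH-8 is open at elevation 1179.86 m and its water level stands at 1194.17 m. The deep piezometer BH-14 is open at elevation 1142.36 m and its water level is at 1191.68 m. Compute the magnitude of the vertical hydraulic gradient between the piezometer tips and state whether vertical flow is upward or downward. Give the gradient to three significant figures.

|i_v| ≈ 0.0664; vertical flow is downward

Total head at BH-8: h = 1194.17 m (water level in the standpipe).
Total head at BH-14: h = 1191.68 m.
Δh = h(BH-8) − h(BH-14) = 1194.17 − 1191.68 = 2.49 m.
Vertical separation Δz = 1179.86 − 1142.36 = 37.50 m.
|i_v| = |Δh| / Δz = 2.49 / 37.50 = 0.0664.
Head is higher in the shallow piezometer, so vertical flow is downward (recharge condition).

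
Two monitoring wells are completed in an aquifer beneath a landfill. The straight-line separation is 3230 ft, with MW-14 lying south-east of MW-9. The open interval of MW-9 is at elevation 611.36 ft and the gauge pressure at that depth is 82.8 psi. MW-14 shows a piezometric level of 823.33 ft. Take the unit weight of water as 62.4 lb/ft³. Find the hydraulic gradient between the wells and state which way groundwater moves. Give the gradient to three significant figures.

i ≈ 0.00647; groundwater flows toward the north-west

Pressure head at MW-9: ψ = 144·P/γ = 144 × 82.8 / 62.4 = 191.08 ft.
Total head at MW-9: h = z + ψ = 611.36 + 191.08 = 802.44 ft.
Total head at MW-14: h = 823.33 ft (water level in the piezometer is the total head).
Head difference: h(MW-9) − h(MW-14) = 802.44 − 823.33 = -20.89 ft.
Hydraulic gradient: i = |Δh| / L = 20.89 / 3230 = 0.00647.
Flow is from higher to lower head: from MW-14 toward MW-9, i.e. toward the north-west.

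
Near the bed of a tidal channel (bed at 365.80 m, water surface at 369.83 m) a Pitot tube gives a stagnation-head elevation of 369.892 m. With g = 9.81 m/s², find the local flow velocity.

v ≈ 1.10 m/s

Near the bed, under hydrostatic conditions, the piezometric head (z + ψ) equals the free-surface elevation, 369.83 m.
Velocity head = total − piezometric = 369.892 − 369.83 = 0.062 m.
v = √(2g·h_v) = √(2 × 9.81 × 0.062) = 1.10 m/s.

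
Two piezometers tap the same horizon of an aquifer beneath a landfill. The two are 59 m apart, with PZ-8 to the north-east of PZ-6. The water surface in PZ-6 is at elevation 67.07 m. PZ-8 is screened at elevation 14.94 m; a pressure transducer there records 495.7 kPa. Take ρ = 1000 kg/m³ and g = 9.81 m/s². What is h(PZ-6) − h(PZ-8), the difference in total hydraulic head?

Total head at PZ-6: h = 67.07 m (water level in the piezometer is the total head).
Pressure head at PZ-8: ψ = P/(ρg) = 495.7×1000 / (1000 × 9.81) = 50.53 m.
Total head at PZ-8: h = z + ψ = 14.94 + 50.53 = 65.47 m.
Head difference: h(PZ-6) − h(PZ-8) = 67.07 − 65.47 = 1.60 m.

Δh ≈ 1.60 m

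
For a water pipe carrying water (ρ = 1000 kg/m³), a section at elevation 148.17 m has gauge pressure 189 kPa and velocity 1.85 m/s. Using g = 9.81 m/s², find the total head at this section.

Pressure head ψ = P/(ρg) = 189×1000 / (1000 × 9.81) = 19.27 m.
Velocity head = v²/(2g) = 1.85² / (2 × 9.81) = 0.174 m.
h = z + ψ + v²/(2g) = 148.17 + 19.27 + 0.174 = 167.61 m.

h ≈ 167.61 m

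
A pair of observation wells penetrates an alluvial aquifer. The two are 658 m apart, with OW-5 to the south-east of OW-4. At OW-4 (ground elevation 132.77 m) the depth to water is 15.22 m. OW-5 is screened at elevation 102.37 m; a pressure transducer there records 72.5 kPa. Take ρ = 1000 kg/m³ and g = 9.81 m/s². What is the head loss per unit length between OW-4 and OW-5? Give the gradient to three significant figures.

Total head at OW-4: h = 132.77 − 15.22 = 117.55 m.
Pressure head at OW-5: ψ = P/(ρg) = 72.5×1000 / (1000 × 9.81) = 7.39 m.
Total head at OW-5: h = z + ψ = 102.37 + 7.39 = 109.76 m.
Head difference: h(OW-4) − h(OW-5) = 117.55 − 109.76 = 7.79 m.
Hydraulic gradient: i = |Δh| / L = 7.79 / 658 = 0.0118.

i ≈ 0.0118 m/m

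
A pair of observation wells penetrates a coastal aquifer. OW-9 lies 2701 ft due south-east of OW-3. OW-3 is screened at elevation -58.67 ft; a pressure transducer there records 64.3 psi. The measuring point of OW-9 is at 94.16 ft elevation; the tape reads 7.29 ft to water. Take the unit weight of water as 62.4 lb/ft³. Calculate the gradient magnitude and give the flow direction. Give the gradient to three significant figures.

Pressure head at OW-3: ψ = 144·P/γ = 144 × 64.3 / 62.4 = 148.38 ft.
Total head at OW-3: h = z + ψ = -58.67 + 148.38 = 89.71 ft.
Total head at OW-9: h = 94.16 − 7.29 = 86.87 ft.
Head difference: h(OW-3) − h(OW-9) = 89.71 − 86.87 = 2.84 ft.
Hydraulic gradient: i = |Δh| / L = 2.84 / 2701 = 0.00105.
Flow is from higher to lower head: from OW-3 toward OW-9, i.e. toward the south-east.

i ≈ 0.00105; groundwater flows toward the south-east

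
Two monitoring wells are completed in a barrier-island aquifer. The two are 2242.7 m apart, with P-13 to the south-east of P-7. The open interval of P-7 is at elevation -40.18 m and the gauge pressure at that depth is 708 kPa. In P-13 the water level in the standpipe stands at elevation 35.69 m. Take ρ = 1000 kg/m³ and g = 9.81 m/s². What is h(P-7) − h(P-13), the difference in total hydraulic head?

Δh ≈ -3.70 m

Pressure head at P-7: ψ = P/(ρg) = 708×1000 / (1000 × 9.81) = 72.17 m.
Total head at P-7: h = z + ψ = -40.18 + 72.17 = 31.99 m.
Total head at P-13: h = 35.69 m (water level in the piezometer is the total head).
Head difference: h(P-7) − h(P-13) = 31.99 − 35.69 = -3.70 m.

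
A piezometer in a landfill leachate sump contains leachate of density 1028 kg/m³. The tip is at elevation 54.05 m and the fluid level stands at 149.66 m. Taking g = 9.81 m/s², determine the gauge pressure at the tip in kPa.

Pressure head ψ = h − z = 149.66 − 54.05 = 95.61 m.
P = ρgψ = 1028 × 9.81 × 95.61 = 964196 Pa ≈ 964 kPa.

P ≈ 964 kPa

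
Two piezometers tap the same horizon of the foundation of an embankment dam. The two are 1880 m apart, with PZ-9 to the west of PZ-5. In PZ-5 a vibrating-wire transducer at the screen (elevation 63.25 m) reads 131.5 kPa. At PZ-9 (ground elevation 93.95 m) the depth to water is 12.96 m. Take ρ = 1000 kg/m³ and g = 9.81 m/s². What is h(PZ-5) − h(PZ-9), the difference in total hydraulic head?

Δh ≈ -4.34 m

Pressure head at PZ-5: ψ = P/(ρg) = 131.5×1000 / (1000 × 9.81) = 13.40 m.
Total head at PZ-5: h = z + ψ = 63.25 + 13.40 = 76.65 m.
Total head at PZ-9: h = 93.95 − 12.96 = 80.99 m.
Head difference: h(PZ-5) − h(PZ-9) = 76.65 − 80.99 = -4.34 m.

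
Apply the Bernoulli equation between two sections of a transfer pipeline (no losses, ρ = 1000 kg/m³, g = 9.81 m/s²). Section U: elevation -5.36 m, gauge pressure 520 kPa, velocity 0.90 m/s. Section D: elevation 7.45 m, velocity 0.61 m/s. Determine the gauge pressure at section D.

P₂ ≈ 395 kPa

Pressure head at U: ψ₁ = P₁/(ρg) = 520×1000 / (1000 × 9.81) = 53.01 m.
Velocity heads: v₁²/2g = 0.90²/19.62 = 0.041 m; v₂²/2g = 0.61²/19.62 = 0.019 m.
Total head H = z₁ + ψ₁ + v₁²/2g = -5.36 + 53.01 + 0.041 = 47.69 m.
ψ₂ = H − z₂ − v₂²/2g = 47.69 − 7.45 − 0.019 = 40.22 m.
P₂ = ρgψ₂ = 1000 × 9.81 × 40.22 ≈ 395 kPa.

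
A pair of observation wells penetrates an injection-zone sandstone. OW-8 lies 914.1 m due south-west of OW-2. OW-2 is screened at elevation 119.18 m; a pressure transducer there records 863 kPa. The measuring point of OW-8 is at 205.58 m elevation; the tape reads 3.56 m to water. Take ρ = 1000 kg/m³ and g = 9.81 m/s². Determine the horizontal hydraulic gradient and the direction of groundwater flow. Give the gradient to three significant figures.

i ≈ 0.00561; groundwater flows toward the south-west

Pressure head at OW-2: ψ = P/(ρg) = 863×1000 / (1000 × 9.81) = 87.97 m.
Total head at OW-2: h = z + ψ = 119.18 + 87.97 = 207.15 m.
Total head at OW-8: h = 205.58 − 3.56 = 202.02 m.
Head difference: h(OW-2) − h(OW-8) = 207.15 − 202.02 = 5.13 m.
Hydraulic gradient: i = |Δh| / L = 5.13 / 914.1 = 0.00561.
Flow is from higher to lower head: from OW-2 toward OW-8, i.e. toward the south-west.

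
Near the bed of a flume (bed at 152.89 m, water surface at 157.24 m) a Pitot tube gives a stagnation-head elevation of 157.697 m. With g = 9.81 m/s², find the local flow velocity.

Near the bed, under hydrostatic conditions, the piezometric head (z + ψ) equals the free-surface elevation, 157.24 m.
Velocity head = total − piezometric = 157.697 − 157.24 = 0.457 m.
v = √(2g·h_v) = √(2 × 9.81 × 0.457) = 2.99 m/s.

v ≈ 2.99 m/s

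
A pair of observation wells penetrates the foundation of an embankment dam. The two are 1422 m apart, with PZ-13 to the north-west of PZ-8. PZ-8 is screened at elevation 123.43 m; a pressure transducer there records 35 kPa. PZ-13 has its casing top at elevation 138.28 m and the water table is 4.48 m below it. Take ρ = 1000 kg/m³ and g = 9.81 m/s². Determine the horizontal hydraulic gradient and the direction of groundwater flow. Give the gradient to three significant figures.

Pressure head at PZ-8: ψ = P/(ρg) = 35×1000 / (1000 × 9.81) = 3.57 m.
Total head at PZ-8: h = z + ψ = 123.43 + 3.57 = 127.00 m.
Total head at PZ-13: h = 138.28 − 4.48 = 133.80 m.
Head difference: h(PZ-8) − h(PZ-13) = 127.00 − 133.80 = -6.80 m.
Hydraulic gradient: i = |Δh| / L = 6.80 / 1422 = 0.00478.
Flow is from higher to lower head: from PZ-13 toward PZ-8, i.e. toward the south-east.

i ≈ 0.00478; groundwater flows toward the south-east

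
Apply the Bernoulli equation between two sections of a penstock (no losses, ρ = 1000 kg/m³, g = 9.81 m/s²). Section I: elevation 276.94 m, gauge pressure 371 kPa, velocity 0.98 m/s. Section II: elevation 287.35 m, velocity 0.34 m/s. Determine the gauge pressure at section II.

Pressure head at I: ψ₁ = P₁/(ρg) = 371×1000 / (1000 × 9.81) = 37.82 m.
Velocity heads: v₁²/2g = 0.98²/19.62 = 0.049 m; v₂²/2g = 0.34²/19.62 = 0.006 m.
Total head H = z₁ + ψ₁ + v₁²/2g = 276.94 + 37.82 + 0.049 = 314.81 m.
ψ₂ = H − z₂ − v₂²/2g = 314.81 − 287.35 − 0.006 = 27.45 m.
P₂ = ρgψ₂ = 1000 × 9.81 × 27.45 ≈ 269 kPa.

P₂ ≈ 269 kPa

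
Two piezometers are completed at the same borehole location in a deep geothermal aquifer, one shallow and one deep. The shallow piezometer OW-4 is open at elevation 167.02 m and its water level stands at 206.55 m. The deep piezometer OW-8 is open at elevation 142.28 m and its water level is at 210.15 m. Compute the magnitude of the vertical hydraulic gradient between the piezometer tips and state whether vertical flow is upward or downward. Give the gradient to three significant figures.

Total head at OW-4: h = 206.55 m (water level in the standpipe).
Total head at OW-8: h = 210.15 m.
Δh = h(OW-4) − h(OW-8) = 206.55 − 210.15 = -3.60 m.
Vertical separation Δz = 167.02 − 142.28 = 24.74 m.
|i_v| = |Δh| / Δz = 3.60 / 24.74 = 0.146.
Head is higher in the deep piezometer, so vertical flow is upward (discharge condition).

|i_v| ≈ 0.146; vertical flow is upward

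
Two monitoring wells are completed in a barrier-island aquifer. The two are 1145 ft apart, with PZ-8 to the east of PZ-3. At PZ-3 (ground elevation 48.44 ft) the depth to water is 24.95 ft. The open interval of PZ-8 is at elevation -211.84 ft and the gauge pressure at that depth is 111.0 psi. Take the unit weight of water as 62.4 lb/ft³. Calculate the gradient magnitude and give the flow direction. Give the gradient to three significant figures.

Total head at PZ-3: h = 48.44 − 24.95 = 23.49 ft.
Pressure head at PZ-8: ψ = 144·P/γ = 144 × 111.0 / 62.4 = 256.15 ft.
Total head at PZ-8: h = z + ψ = -211.84 + 256.15 = 44.31 ft.
Head difference: h(PZ-3) − h(PZ-8) = 23.49 − 44.31 = -20.82 ft.
Hydraulic gradient: i = |Δh| / L = 20.82 / 1145 = 0.0182.
Flow is from higher to lower head: from PZ-8 toward PZ-3, i.e. toward the west.

i ≈ 0.0182; groundwater flows toward the west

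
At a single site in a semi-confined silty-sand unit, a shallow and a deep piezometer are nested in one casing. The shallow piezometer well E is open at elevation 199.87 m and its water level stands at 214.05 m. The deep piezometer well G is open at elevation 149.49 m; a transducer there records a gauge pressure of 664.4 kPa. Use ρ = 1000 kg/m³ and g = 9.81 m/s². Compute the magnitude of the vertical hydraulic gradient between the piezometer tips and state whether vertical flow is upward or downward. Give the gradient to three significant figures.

|i_v| ≈ 0.0629; vertical flow is upward

Total head at well E: h = 214.05 m (water level in the standpipe).
Pressure head at well G: ψ = P/(ρg) = 664.4×1000 / (1000 × 9.81) = 67.73 m.
Total head at well G: h = z + ψ = 149.49 + 67.73 = 217.22 m.
Δh = h(well E) − h(well G) = 214.05 − 217.22 = -3.17 m.
Vertical separation Δz = 199.87 − 149.49 = 50.38 m.
|i_v| = |Δh| / Δz = 3.17 / 50.38 = 0.0629.
Head is higher in the deep piezometer, so vertical flow is upward (discharge condition).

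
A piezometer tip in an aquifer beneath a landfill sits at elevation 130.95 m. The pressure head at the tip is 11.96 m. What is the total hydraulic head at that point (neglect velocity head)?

h ≈ 142.91 m

h = z + ψ = 130.95 + 11.96 = 142.91 m.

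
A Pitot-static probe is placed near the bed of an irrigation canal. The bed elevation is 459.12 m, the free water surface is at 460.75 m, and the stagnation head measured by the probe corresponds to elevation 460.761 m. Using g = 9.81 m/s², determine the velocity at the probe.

v ≈ 0.465 m/s

Near the bed, under hydrostatic conditions, the piezometric head (z + ψ) equals the free-surface elevation, 460.75 m.
Velocity head = total − piezometric = 460.761 − 460.75 = 0.011 m.
v = √(2g·h_v) = √(2 × 9.81 × 0.011) = 0.465 m/s.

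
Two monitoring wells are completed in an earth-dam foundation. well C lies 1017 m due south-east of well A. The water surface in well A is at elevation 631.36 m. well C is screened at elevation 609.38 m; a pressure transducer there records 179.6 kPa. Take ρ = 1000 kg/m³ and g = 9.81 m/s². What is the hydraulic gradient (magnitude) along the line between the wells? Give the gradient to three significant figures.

Total head at well A: h = 631.36 m (water level in the piezometer is the total head).
Pressure head at well C: ψ = P/(ρg) = 179.6×1000 / (1000 × 9.81) = 18.31 m.
Total head at well C: h = z + ψ = 609.38 + 18.31 = 627.69 m.
Head difference: h(well A) − h(well C) = 631.36 − 627.69 = 3.67 m.
Hydraulic gradient: i = |Δh| / L = 3.67 / 1017 = 0.00361.

i ≈ 0.00361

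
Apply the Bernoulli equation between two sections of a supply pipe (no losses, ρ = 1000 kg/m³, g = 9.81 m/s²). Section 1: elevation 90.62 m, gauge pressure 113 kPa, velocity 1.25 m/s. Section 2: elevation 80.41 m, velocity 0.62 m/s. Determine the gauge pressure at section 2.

Pressure head at 1: ψ₁ = P₁/(ρg) = 113×1000 / (1000 × 9.81) = 11.52 m.
Velocity heads: v₁²/2g = 1.25²/19.62 = 0.080 m; v₂²/2g = 0.62²/19.62 = 0.020 m.
Total head H = z₁ + ψ₁ + v₁²/2g = 90.62 + 11.52 + 0.080 = 102.22 m.
ψ₂ = H − z₂ − v₂²/2g = 102.22 − 80.41 − 0.020 = 21.79 m.
P₂ = ρgψ₂ = 1000 × 9.81 × 21.79 ≈ 214 kPa.

P₂ ≈ 214 kPa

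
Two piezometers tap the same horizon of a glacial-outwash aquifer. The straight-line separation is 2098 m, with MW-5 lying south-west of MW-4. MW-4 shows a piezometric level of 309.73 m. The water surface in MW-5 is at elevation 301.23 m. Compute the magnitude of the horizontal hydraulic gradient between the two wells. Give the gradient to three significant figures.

i ≈ 0.00405

Total head at MW-4: h = 309.73 m (water level in the piezometer is the total head).
Total head at MW-5: h = 301.23 m (water level in the piezometer is the total head).
Head difference: h(MW-4) − h(MW-5) = 309.73 − 301.23 = 8.50 m.
Hydraulic gradient: i = |Δh| / L = 8.50 / 2098 = 0.00405.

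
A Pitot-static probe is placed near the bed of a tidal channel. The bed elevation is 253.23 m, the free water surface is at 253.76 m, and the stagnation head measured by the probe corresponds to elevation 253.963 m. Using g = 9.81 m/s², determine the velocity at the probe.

Near the bed, under hydrostatic conditions, the piezometric head (z + ψ) equals the free-surface elevation, 253.76 m.
Velocity head = total − piezometric = 253.963 − 253.76 = 0.203 m.
v = √(2g·h_v) = √(2 × 9.81 × 0.203) = 2.00 m/s.

v ≈ 2.00 m/s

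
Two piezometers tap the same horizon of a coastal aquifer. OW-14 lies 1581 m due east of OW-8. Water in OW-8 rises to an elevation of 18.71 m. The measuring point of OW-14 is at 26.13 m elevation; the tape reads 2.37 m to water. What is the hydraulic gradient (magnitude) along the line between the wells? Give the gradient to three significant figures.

i ≈ 0.00319

Total head at OW-8: h = 18.71 m (water level in the piezometer is the total head).
Total head at OW-14: h = 26.13 − 2.37 = 23.76 m.
Head difference: h(OW-8) − h(OW-14) = 18.71 − 23.76 = -5.05 m.
Hydraulic gradient: i = |Δh| / L = 5.05 / 1581 = 0.00319.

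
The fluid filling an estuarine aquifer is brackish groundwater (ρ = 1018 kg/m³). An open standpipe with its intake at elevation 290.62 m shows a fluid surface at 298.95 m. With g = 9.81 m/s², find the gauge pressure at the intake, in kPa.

P ≈ 83.2 kPa

Pressure head ψ = h − z = 298.95 − 290.62 = 8.33 m.
P = ρgψ = 1018 × 9.81 × 8.33 = 83188 Pa ≈ 83.2 kPa.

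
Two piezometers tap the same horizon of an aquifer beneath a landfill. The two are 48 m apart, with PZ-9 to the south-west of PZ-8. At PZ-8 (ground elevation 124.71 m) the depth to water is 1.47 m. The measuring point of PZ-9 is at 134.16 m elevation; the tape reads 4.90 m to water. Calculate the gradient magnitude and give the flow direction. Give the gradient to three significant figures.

i ≈ 0.125; groundwater flows toward the north-east

Total head at PZ-8: h = 124.71 − 1.47 = 123.24 m.
Total head at PZ-9: h = 134.16 − 4.90 = 129.26 m.
Head difference: h(PZ-8) − h(PZ-9) = 123.24 − 129.26 = -6.02 m.
Hydraulic gradient: i = |Δh| / L = 6.02 / 48 = 0.125.
Flow is from higher to lower head: from PZ-9 toward PZ-8, i.e. toward the north-east.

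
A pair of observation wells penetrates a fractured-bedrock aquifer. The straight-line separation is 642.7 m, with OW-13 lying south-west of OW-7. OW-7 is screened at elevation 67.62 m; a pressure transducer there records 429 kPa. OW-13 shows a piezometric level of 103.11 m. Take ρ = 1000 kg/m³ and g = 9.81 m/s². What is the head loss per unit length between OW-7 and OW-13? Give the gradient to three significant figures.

i ≈ 0.0128 m/m

Pressure head at OW-7: ψ = P/(ρg) = 429×1000 / (1000 × 9.81) = 43.73 m.
Total head at OW-7: h = z + ψ = 67.62 + 43.73 = 111.35 m.
Total head at OW-13: h = 103.11 m (water level in the piezometer is the total head).
Head difference: h(OW-7) − h(OW-13) = 111.35 − 103.11 = 8.24 m.
Hydraulic gradient: i = |Δh| / L = 8.24 / 642.7 = 0.0128.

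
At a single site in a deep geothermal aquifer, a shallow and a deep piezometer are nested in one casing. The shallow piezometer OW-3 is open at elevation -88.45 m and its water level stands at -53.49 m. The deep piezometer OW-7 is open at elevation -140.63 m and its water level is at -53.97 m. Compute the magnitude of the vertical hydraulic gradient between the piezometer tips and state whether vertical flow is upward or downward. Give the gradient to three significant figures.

Total head at OW-3: h = -53.49 m (water level in the standpipe).
Total head at OW-7: h = -53.97 m.
Δh = h(OW-3) − h(OW-7) = -53.49 − (-53.97) = 0.48 m.
Vertical separation Δz = -88.45 − (-140.63) = 52.18 m.
|i_v| = |Δh| / Δz = 0.48 / 52.18 = 0.00920.
Head is higher in the shallow piezometer, so vertical flow is downward (recharge condition).

|i_v| ≈ 0.00920; vertical flow is downward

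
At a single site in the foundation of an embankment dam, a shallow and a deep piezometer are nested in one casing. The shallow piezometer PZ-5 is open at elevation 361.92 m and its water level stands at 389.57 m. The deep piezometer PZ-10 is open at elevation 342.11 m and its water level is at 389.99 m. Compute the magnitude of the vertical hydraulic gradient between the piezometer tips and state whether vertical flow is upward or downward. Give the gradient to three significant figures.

|i_v| ≈ 0.0212; vertical flow is upward

Total head at PZ-5: h = 389.57 m (water level in the standpipe).
Total head at PZ-10: h = 389.99 m.
Δh = h(PZ-5) − h(PZ-10) = 389.57 − 389.99 = -0.42 m.
Vertical separation Δz = 361.92 − 342.11 = 19.81 m.
|i_v| = |Δh| / Δz = 0.42 / 19.81 = 0.0212.
Head is higher in the deep piezometer, so vertical flow is upward (discharge condition).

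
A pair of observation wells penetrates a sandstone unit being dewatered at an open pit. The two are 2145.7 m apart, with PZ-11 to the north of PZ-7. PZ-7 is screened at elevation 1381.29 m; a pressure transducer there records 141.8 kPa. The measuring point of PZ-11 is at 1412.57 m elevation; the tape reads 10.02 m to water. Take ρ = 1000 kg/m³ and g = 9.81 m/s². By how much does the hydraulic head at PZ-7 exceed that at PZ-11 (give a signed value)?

Pressure head at PZ-7: ψ = P/(ρg) = 141.8×1000 / (1000 × 9.81) = 14.45 m.
Total head at PZ-7: h = z + ψ = 1381.29 + 14.45 = 1395.74 m.
Total head at PZ-11: h = 1412.57 − 10.02 = 1402.55 m.
Head difference: h(PZ-7) − h(PZ-11) = 1395.74 − 1402.55 = -6.81 m.

Δh ≈ -6.81 m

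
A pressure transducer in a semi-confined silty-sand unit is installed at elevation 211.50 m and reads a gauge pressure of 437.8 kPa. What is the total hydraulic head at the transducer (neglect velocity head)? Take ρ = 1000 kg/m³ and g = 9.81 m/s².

h ≈ 256.13 m

ψ = P/(ρg) = 437.8×1000 / (1000 × 9.81) = 44.63 m.
h = z + ψ = 211.50 + 44.63 = 256.13 m.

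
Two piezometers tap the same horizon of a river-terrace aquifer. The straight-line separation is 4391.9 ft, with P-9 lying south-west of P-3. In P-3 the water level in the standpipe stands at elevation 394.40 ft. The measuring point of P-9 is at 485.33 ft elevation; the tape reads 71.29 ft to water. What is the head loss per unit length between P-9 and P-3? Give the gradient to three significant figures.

Total head at P-3: h = 394.40 ft (water level in the piezometer is the total head).
Total head at P-9: h = 485.33 − 71.29 = 414.04 ft.
Head difference: h(P-3) − h(P-9) = 394.40 − 414.04 = -19.64 ft.
Hydraulic gradient: i = |Δh| / L = 19.64 / 4391.9 = 0.00447.

i ≈ 0.00447 ft/ft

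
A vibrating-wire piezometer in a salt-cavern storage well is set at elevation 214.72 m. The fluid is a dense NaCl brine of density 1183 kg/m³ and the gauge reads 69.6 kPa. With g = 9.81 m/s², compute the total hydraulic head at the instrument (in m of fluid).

h ≈ 220.72 m

ψ = P/(ρg) = 69.6×1000 / (1183 × 9.81) = 6.00 m.
h = z + ψ = 214.72 + 6.00 = 220.72 m.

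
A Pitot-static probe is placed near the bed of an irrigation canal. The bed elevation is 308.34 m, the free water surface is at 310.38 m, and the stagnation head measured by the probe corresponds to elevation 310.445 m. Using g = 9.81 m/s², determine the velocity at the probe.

v ≈ 1.13 m/s

Near the bed, under hydrostatic conditions, the piezometric head (z + ψ) equals the free-surface elevation, 310.38 m.
Velocity head = total − piezometric = 310.445 − 310.38 = 0.065 m.
v = √(2g·h_v) = √(2 × 9.81 × 0.065) = 1.13 m/s.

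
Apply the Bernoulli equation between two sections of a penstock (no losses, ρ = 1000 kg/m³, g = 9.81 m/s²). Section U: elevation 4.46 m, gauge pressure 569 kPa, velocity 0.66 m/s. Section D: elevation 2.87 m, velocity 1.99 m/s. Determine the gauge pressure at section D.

P₂ ≈ 583 kPa

Pressure head at U: ψ₁ = P₁/(ρg) = 569×1000 / (1000 × 9.81) = 58.00 m.
Velocity heads: v₁²/2g = 0.66²/19.62 = 0.022 m; v₂²/2g = 1.99²/19.62 = 0.202 m.
Total head H = z₁ + ψ₁ + v₁²/2g = 4.46 + 58.00 + 0.022 = 62.48 m.
ψ₂ = H − z₂ − v₂²/2g = 62.48 − 2.87 − 0.202 = 59.41 m.
P₂ = ρgψ₂ = 1000 × 9.81 × 59.41 ≈ 583 kPa.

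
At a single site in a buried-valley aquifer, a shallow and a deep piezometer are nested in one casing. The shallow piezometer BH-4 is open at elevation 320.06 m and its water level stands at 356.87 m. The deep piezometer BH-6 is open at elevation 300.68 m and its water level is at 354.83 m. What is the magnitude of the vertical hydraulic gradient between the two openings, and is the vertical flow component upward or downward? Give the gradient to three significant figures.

|i_v| ≈ 0.105; vertical flow is downward

Total head at BH-4: h = 356.87 m (water level in the standpipe).
Total head at BH-6: h = 354.83 m.
Δh = h(BH-4) − h(BH-6) = 356.87 − 354.83 = 2.04 m.
Vertical separation Δz = 320.06 − 300.68 = 19.38 m.
|i_v| = |Δh| / Δz = 2.04 / 19.38 = 0.105.
Head is higher in the shallow piezometer, so vertical flow is downward (recharge condition).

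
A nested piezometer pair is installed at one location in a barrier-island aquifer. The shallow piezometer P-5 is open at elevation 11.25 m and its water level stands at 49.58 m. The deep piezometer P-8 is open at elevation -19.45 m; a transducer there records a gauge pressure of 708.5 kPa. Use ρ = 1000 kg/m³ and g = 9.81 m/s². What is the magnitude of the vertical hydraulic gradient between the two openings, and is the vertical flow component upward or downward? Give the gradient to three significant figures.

|i_v| ≈ 0.104; vertical flow is upward

Total head at P-5: h = 49.58 m (water level in the standpipe).
Pressure head at P-8: ψ = P/(ρg) = 708.5×1000 / (1000 × 9.81) = 72.22 m.
Total head at P-8: h = z + ψ = -19.45 + 72.22 = 52.77 m.
Δh = h(P-5) − h(P-8) = 49.58 − 52.77 = -3.19 m.
Vertical separation Δz = 11.25 − (-19.45) = 30.70 m.
|i_v| = |Δh| / Δz = 3.19 / 30.70 = 0.104.
Head is higher in the deep piezometer, so vertical flow is upward (discharge condition).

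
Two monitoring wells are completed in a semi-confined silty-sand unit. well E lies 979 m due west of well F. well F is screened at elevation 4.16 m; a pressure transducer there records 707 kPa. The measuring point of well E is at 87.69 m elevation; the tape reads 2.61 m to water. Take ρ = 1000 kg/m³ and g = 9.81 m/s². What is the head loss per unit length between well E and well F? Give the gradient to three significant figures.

Pressure head at well F: ψ = P/(ρg) = 707×1000 / (1000 × 9.81) = 72.07 m.
Total head at well F: h = z + ψ = 4.16 + 72.07 = 76.23 m.
Total head at well E: h = 87.69 − 2.61 = 85.08 m.
Head difference: h(well F) − h(well E) = 76.23 − 85.08 = -8.85 m.
Hydraulic gradient: i = |Δh| / L = 8.85 / 979 = 0.00904.

i ≈ 0.00904 m/m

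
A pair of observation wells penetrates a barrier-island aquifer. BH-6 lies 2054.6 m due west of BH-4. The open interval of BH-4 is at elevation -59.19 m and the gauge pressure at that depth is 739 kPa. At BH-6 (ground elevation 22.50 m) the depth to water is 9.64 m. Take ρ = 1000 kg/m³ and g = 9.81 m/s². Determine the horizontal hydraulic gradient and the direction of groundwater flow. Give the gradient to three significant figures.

i ≈ 0.00160; groundwater flows toward the west

Pressure head at BH-4: ψ = P/(ρg) = 739×1000 / (1000 × 9.81) = 75.33 m.
Total head at BH-4: h = z + ψ = -59.19 + 75.33 = 16.14 m.
Total head at BH-6: h = 22.50 − 9.64 = 12.86 m.
Head difference: h(BH-4) − h(BH-6) = 16.14 − 12.86 = 3.28 m.
Hydraulic gradient: i = |Δh| / L = 3.28 / 2054.6 = 0.00160.
Flow is from higher to lower head: from BH-4 toward BH-6, i.e. toward the west.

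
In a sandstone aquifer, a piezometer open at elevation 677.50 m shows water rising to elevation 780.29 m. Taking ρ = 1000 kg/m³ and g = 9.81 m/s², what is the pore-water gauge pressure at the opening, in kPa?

P ≈ 1010 kPa

Pressure head ψ = h − z = 780.29 − 677.50 = 102.79 m.
P = ρgψ = 1000 × 9.81 × 102.79 = 1008370 Pa ≈ 1010 kPa.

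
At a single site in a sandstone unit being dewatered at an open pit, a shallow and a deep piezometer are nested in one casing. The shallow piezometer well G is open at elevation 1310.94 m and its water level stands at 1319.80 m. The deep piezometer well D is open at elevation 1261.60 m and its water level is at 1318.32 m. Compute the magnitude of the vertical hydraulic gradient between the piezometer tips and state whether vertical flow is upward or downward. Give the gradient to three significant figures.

Total head at well G: h = 1319.80 m (water level in the standpipe).
Total head at well D: h = 1318.32 m.
Δh = h(well G) − h(well D) = 1319.80 − 1318.32 = 1.48 m.
Vertical separation Δz = 1310.94 − 1261.60 = 49.34 m.
|i_v| = |Δh| / Δz = 1.48 / 49.34 = 0.0300.
Head is higher in the shallow piezometer, so vertical flow is downward (recharge condition).

|i_v| ≈ 0.0300; vertical flow is downward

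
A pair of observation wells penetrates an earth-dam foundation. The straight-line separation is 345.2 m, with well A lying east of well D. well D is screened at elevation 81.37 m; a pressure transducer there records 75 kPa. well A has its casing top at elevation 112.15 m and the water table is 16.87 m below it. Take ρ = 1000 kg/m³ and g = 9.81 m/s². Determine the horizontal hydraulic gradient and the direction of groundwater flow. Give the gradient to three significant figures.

i ≈ 0.0181; groundwater flows toward the west

Pressure head at well D: ψ = P/(ρg) = 75×1000 / (1000 × 9.81) = 7.65 m.
Total head at well D: h = z + ψ = 81.37 + 7.65 = 89.02 m.
Total head at well A: h = 112.15 − 16.87 = 95.28 m.
Head difference: h(well D) − h(well A) = 89.02 − 95.28 = -6.26 m.
Hydraulic gradient: i = |Δh| / L = 6.26 / 345.2 = 0.0181.
Flow is from higher to lower head: from well A toward well D, i.e. toward the west.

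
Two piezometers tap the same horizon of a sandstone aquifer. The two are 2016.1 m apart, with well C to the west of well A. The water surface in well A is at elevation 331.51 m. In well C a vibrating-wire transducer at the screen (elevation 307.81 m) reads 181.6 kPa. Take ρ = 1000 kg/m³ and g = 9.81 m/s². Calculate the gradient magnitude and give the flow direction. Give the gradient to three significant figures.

i ≈ 0.00257; groundwater flows toward the west

Total head at well A: h = 331.51 m (water level in the piezometer is the total head).
Pressure head at well C: ψ = P/(ρg) = 181.6×1000 / (1000 × 9.81) = 18.51 m.
Total head at well C: h = z + ψ = 307.81 + 18.51 = 326.32 m.
Head difference: h(well A) − h(well C) = 331.51 − 326.32 = 5.19 m.
Hydraulic gradient: i = |Δh| / L = 5.19 / 2016.1 = 0.00257.
Flow is from higher to lower head: from well A toward well C, i.e. toward the west.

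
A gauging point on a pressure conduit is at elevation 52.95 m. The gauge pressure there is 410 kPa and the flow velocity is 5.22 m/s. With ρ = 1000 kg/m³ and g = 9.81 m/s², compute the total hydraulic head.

Pressure head ψ = P/(ρg) = 410×1000 / (1000 × 9.81) = 41.79 m.
Velocity head = v²/(2g) = 5.22² / (2 × 9.81) = 1.389 m.
h = z + ψ + v²/(2g) = 52.95 + 41.79 + 1.389 = 96.13 m.

h ≈ 96.13 m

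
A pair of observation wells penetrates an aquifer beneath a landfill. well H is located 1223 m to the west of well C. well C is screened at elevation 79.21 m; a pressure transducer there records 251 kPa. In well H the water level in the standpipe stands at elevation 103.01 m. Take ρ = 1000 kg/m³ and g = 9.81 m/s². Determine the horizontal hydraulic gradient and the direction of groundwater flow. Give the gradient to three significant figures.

i ≈ 0.00146; groundwater flows toward the west

Pressure head at well C: ψ = P/(ρg) = 251×1000 / (1000 × 9.81) = 25.59 m.
Total head at well C: h = z + ψ = 79.21 + 25.59 = 104.80 m.
Total head at well H: h = 103.01 m (water level in the piezometer is the total head).
Head difference: h(well C) − h(well H) = 104.80 − 103.01 = 1.79 m.
Hydraulic gradient: i = |Δh| / L = 1.79 / 1223 = 0.00146.
Flow is from higher to lower head: from well C toward well H, i.e. toward the west.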